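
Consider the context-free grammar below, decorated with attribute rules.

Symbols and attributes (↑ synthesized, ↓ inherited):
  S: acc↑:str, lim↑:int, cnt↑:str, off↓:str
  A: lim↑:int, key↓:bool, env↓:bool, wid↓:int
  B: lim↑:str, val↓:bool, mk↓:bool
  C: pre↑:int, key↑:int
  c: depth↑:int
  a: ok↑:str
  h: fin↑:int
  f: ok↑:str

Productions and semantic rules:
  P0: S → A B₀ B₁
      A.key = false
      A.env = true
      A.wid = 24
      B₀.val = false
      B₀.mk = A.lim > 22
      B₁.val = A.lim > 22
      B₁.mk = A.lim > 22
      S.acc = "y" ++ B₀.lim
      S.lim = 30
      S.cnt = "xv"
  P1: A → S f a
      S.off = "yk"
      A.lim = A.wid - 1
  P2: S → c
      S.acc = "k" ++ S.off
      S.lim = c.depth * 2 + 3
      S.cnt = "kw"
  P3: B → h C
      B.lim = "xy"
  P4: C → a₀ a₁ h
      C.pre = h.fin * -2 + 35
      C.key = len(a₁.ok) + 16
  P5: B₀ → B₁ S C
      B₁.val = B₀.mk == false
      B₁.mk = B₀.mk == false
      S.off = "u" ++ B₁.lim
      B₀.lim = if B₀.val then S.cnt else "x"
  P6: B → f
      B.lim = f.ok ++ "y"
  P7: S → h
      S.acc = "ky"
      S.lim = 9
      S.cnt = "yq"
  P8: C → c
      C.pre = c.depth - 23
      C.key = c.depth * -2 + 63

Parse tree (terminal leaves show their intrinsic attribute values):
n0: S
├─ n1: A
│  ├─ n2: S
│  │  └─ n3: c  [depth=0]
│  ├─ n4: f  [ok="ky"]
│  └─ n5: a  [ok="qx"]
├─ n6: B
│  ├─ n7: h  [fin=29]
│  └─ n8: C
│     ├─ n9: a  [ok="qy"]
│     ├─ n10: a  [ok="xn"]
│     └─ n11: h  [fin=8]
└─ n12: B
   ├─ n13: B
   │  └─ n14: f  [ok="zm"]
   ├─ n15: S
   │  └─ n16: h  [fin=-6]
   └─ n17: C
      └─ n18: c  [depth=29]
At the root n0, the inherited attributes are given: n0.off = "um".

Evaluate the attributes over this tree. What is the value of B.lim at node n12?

"yq"

1. n0.off = "um"  [given at root]
2. n1.key = false  [false]
3. n1.env = true  [true]
4. n1.wid = 24  [24]
5. n2.off = "yk"  ["yk"]
6. n3.depth = 0  [terminal]
7. n2.acc = "kyk"  ["k" ++ S.off]
8. n2.lim = 3  [c.depth * 2 + 3]
9. n2.cnt = "kw"  ["kw"]
10. n4.ok = "ky"  [terminal]
11. n5.ok = "qx"  [terminal]
12. n1.lim = 23  [A.wid - 1]
13. n6.val = false  [false]
14. n6.mk = true  [A.lim > 22]
15. n7.fin = 29  [terminal]
16. n9.ok = "qy"  [terminal]
17. n10.ok = "xn"  [terminal]
18. n11.fin = 8  [terminal]
19. n8.pre = 19  [h.fin * -2 + 35]
20. n8.key = 18  [len(a₁.ok) + 16]
21. n6.lim = "xy"  ["xy"]
22. n12.val = true  [A.lim > 22]
23. n12.mk = true  [A.lim > 22]
24. n13.val = false  [B₀.mk == false]
25. n13.mk = false  [B₀.mk == false]
26. n14.ok = "zm"  [terminal]
27. n13.lim = "zmy"  [f.ok ++ "y"]
28. n15.off = "uzmy"  ["u" ++ B₁.lim]
29. n16.fin = -6  [terminal]
30. n15.acc = "ky"  ["ky"]
31. n15.lim = 9  [9]
32. n15.cnt = "yq"  ["yq"]
33. n18.depth = 29  [terminal]
34. n17.pre = 6  [c.depth - 23]
35. n17.key = 5  [c.depth * -2 + 63]
36. n12.lim = "yq"  [if B₀.val then S.cnt else "x"]
37. n0.acc = "yxy"  ["y" ++ B₀.lim]
38. n0.lim = 30  [30]
39. n0.cnt = "xv"  ["xv"]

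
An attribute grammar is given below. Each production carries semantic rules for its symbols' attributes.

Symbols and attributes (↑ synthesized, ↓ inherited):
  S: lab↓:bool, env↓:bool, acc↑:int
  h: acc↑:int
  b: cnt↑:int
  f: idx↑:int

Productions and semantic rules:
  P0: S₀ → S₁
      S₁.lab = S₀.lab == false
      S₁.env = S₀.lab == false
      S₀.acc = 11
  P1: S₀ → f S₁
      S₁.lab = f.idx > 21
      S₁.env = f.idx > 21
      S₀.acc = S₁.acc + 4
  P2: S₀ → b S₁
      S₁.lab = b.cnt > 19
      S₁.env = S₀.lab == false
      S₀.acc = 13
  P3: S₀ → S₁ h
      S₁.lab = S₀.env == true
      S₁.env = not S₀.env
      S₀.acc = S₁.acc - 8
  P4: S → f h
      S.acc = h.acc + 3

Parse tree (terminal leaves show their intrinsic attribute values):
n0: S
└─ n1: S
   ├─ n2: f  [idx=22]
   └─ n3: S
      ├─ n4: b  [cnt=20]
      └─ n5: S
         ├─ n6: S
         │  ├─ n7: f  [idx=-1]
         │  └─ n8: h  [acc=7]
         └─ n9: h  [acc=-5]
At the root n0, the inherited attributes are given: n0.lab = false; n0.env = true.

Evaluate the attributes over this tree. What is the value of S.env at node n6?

1. n0.lab = false  [given at root]
2. n0.env = true  [given at root]
3. n1.lab = true  [S₀.lab == false]
4. n1.env = true  [S₀.lab == false]
5. n2.idx = 22  [terminal]
6. n3.lab = true  [f.idx > 21]
7. n3.env = true  [f.idx > 21]
8. n4.cnt = 20  [terminal]
9. n5.lab = true  [b.cnt > 19]
10. n5.env = false  [S₀.lab == false]
11. n6.lab = false  [S₀.env == true]
12. n6.env = true  [not S₀.env]
13. n7.idx = -1  [terminal]
14. n8.acc = 7  [terminal]
15. n6.acc = 10  [h.acc + 3]
16. n9.acc = -5  [terminal]
17. n5.acc = 2  [S₁.acc - 8]
18. n3.acc = 13  [13]
19. n1.acc = 17  [S₁.acc + 4]
20. n0.acc = 11  [11]

true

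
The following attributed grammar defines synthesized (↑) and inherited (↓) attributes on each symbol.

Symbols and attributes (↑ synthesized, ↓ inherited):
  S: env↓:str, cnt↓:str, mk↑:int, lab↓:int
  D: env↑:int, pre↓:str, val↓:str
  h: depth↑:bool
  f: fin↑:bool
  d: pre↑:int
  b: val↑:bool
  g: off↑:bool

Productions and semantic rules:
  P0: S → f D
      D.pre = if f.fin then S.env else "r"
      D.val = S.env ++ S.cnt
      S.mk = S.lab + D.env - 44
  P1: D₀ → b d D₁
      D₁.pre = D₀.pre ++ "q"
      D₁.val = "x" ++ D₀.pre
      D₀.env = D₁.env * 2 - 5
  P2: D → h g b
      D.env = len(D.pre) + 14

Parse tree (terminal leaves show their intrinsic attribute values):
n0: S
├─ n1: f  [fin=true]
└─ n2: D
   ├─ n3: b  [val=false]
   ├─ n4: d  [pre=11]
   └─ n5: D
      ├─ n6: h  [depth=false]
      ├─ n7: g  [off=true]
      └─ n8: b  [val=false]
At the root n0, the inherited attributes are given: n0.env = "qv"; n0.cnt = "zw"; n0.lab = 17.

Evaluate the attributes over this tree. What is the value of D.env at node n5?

17

1. n0.env = "qv"  [given at root]
2. n0.cnt = "zw"  [given at root]
3. n0.lab = 17  [given at root]
4. n1.fin = true  [terminal]
5. n2.pre = "qv"  [if f.fin then S.env else "r"]
6. n2.val = "qvzw"  [S.env ++ S.cnt]
7. n3.val = false  [terminal]
8. n4.pre = 11  [terminal]
9. n5.pre = "qvq"  [D₀.pre ++ "q"]
10. n5.val = "xqv"  ["x" ++ D₀.pre]
11. n6.depth = false  [terminal]
12. n7.off = true  [terminal]
13. n8.val = false  [terminal]
14. n5.env = 17  [len(D.pre) + 14]
15. n2.env = 29  [D₁.env * 2 - 5]
16. n0.mk = 2  [S.lab + D.env - 44]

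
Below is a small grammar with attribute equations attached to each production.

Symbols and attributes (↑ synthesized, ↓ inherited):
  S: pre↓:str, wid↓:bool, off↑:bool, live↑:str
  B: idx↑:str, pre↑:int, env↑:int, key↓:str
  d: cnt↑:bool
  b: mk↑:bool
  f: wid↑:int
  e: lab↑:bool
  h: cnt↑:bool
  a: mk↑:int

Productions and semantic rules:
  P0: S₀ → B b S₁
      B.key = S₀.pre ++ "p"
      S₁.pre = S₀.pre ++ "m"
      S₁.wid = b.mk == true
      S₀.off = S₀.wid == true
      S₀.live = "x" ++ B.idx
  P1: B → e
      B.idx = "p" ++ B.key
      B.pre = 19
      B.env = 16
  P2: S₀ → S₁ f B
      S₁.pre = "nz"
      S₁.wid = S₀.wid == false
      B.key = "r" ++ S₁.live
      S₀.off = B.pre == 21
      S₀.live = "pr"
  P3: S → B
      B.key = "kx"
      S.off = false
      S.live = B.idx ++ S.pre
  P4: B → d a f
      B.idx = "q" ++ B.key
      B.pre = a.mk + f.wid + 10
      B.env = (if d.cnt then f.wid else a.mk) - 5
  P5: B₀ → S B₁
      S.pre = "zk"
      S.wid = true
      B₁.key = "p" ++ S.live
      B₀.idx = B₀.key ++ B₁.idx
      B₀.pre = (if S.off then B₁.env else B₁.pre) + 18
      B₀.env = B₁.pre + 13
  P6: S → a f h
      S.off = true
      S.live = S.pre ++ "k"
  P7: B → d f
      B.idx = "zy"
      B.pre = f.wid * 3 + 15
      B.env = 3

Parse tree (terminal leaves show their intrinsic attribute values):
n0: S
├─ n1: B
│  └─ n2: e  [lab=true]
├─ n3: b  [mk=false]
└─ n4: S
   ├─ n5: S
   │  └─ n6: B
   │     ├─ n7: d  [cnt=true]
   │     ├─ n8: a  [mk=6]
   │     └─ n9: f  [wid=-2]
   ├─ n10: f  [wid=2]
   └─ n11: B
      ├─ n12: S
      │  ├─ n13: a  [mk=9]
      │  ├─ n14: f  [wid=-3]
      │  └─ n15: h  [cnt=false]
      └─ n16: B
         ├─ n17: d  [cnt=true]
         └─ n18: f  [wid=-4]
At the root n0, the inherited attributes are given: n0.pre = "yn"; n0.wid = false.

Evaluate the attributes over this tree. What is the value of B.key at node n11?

1. n0.pre = "yn"  [given at root]
2. n0.wid = false  [given at root]
3. n1.key = "ynp"  [S₀.pre ++ "p"]
4. n2.lab = true  [terminal]
5. n1.idx = "pynp"  ["p" ++ B.key]
6. n1.pre = 19  [19]
7. n1.env = 16  [16]
8. n3.mk = false  [terminal]
9. n4.pre = "ynm"  [S₀.pre ++ "m"]
10. n4.wid = false  [b.mk == true]
11. n5.pre = "nz"  ["nz"]
12. n5.wid = true  [S₀.wid == false]
13. n6.key = "kx"  ["kx"]
14. n7.cnt = true  [terminal]
15. n8.mk = 6  [terminal]
16. n9.wid = -2  [terminal]
17. n6.idx = "qkx"  ["q" ++ B.key]
18. n6.pre = 14  [a.mk + f.wid + 10]
19. n6.env = -7  [(if d.cnt then f.wid else a.mk) - 5]
20. n5.off = false  [false]
21. n5.live = "qkxnz"  [B.idx ++ S.pre]
22. n10.wid = 2  [terminal]
23. n11.key = "rqkxnz"  ["r" ++ S₁.live]
24. n12.pre = "zk"  ["zk"]
25. n12.wid = true  [true]
26. n13.mk = 9  [terminal]
27. n14.wid = -3  [terminal]
28. n15.cnt = false  [terminal]
29. n12.off = true  [true]
30. n12.live = "zkk"  [S.pre ++ "k"]
31. n16.key = "pzkk"  ["p" ++ S.live]
32. n17.cnt = true  [terminal]
33. n18.wid = -4  [terminal]
34. n16.idx = "zy"  ["zy"]
35. n16.pre = 3  [f.wid * 3 + 15]
36. n16.env = 3  [3]
37. n11.idx = "rqkxnzzy"  [B₀.key ++ B₁.idx]
38. n11.pre = 21  [(if S.off then B₁.env else B₁.pre) + 18]
39. n11.env = 16  [B₁.pre + 13]
40. n4.off = true  [B.pre == 21]
41. n4.live = "pr"  ["pr"]
42. n0.off = false  [S₀.wid == true]
43. n0.live = "xpynp"  ["x" ++ B.idx]

"rqkxnz"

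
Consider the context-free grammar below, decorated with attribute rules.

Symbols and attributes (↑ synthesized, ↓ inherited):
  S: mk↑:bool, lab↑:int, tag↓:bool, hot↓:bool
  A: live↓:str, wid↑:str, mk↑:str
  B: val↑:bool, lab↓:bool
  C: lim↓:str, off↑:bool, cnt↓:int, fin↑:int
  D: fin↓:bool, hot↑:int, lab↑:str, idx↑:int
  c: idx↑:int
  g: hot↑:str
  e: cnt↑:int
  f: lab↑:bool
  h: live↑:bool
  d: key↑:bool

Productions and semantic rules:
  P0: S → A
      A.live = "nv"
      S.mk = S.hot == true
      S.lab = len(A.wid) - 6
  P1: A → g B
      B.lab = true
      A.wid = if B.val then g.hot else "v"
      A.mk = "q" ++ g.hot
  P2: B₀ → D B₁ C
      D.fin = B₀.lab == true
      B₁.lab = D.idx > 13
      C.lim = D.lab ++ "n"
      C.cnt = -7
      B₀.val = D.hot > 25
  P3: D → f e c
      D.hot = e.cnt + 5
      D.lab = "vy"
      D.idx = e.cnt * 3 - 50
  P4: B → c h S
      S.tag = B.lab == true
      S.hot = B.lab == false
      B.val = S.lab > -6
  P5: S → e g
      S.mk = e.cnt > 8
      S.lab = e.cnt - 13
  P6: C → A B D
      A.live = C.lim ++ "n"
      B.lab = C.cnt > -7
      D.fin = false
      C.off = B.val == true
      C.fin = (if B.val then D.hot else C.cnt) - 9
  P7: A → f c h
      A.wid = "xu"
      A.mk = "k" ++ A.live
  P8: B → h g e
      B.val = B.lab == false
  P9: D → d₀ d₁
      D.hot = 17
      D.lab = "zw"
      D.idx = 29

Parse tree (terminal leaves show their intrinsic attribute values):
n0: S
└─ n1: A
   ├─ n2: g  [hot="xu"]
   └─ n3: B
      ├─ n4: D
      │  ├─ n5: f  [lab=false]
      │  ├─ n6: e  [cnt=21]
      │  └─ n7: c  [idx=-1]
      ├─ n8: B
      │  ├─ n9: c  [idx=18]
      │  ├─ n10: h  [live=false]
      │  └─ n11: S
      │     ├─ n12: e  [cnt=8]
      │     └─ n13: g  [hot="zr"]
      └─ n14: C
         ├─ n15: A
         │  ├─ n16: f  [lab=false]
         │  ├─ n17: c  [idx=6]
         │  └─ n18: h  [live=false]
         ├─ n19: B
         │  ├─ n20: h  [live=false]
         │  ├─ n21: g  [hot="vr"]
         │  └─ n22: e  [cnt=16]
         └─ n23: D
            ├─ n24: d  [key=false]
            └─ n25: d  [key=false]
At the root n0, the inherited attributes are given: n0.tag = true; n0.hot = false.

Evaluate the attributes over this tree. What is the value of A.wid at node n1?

"xu"

1. n0.tag = true  [given at root]
2. n0.hot = false  [given at root]
3. n1.live = "nv"  ["nv"]
4. n2.hot = "xu"  [terminal]
5. n3.lab = true  [true]
6. n4.fin = true  [B₀.lab == true]
7. n5.lab = false  [terminal]
8. n6.cnt = 21  [terminal]
9. n7.idx = -1  [terminal]
10. n4.hot = 26  [e.cnt + 5]
11. n4.lab = "vy"  ["vy"]
12. n4.idx = 13  [e.cnt * 3 - 50]
13. n8.lab = false  [D.idx > 13]
14. n9.idx = 18  [terminal]
15. n10.live = false  [terminal]
16. n11.tag = false  [B.lab == true]
17. n11.hot = true  [B.lab == false]
18. n12.cnt = 8  [terminal]
19. n13.hot = "zr"  [terminal]
20. n11.mk = false  [e.cnt > 8]
21. n11.lab = -5  [e.cnt - 13]
22. n8.val = true  [S.lab > -6]
23. n14.lim = "vyn"  [D.lab ++ "n"]
24. n14.cnt = -7  [-7]
25. n15.live = "vynn"  [C.lim ++ "n"]
26. n16.lab = false  [terminal]
27. n17.idx = 6  [terminal]
28. n18.live = false  [terminal]
29. n15.wid = "xu"  ["xu"]
30. n15.mk = "kvynn"  ["k" ++ A.live]
31. n19.lab = false  [C.cnt > -7]
32. n20.live = false  [terminal]
33. n21.hot = "vr"  [terminal]
34. n22.cnt = 16  [terminal]
35. n19.val = true  [B.lab == false]
36. n23.fin = false  [false]
37. n24.key = false  [terminal]
38. n25.key = false  [terminal]
39. n23.hot = 17  [17]
40. n23.lab = "zw"  ["zw"]
41. n23.idx = 29  [29]
42. n14.off = true  [B.val == true]
43. n14.fin = 8  [(if B.val then D.hot else C.cnt) - 9]
44. n3.val = true  [D.hot > 25]
45. n1.wid = "xu"  [if B.val then g.hot else "v"]
46. n1.mk = "qxu"  ["q" ++ g.hot]
47. n0.mk = false  [S.hot == true]
48. n0.lab = -4  [len(A.wid) - 6]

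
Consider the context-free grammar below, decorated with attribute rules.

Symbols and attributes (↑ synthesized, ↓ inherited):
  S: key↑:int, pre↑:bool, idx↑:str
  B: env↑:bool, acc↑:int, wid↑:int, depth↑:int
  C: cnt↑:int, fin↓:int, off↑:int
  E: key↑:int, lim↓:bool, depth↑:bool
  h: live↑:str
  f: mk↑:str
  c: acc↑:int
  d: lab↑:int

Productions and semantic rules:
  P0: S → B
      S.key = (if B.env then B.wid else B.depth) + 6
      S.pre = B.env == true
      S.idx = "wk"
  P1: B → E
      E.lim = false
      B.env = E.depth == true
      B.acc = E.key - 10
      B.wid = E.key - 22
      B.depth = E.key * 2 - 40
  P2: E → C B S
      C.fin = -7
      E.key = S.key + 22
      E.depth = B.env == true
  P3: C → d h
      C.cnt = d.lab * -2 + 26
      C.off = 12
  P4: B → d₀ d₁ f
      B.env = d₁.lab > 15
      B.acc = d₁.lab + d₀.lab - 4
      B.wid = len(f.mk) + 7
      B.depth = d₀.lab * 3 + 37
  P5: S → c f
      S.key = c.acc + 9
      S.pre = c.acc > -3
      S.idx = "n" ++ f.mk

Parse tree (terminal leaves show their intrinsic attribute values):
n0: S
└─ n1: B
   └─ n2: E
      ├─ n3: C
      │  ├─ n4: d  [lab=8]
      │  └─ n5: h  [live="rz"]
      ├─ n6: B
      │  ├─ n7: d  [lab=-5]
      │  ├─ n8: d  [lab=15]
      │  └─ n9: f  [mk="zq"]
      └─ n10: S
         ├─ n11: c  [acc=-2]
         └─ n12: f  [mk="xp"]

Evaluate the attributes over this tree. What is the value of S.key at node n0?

24

1. n2.lim = false  [false]
2. n3.fin = -7  [-7]
3. n4.lab = 8  [terminal]
4. n5.live = "rz"  [terminal]
5. n3.cnt = 10  [d.lab * -2 + 26]
6. n3.off = 12  [12]
7. n7.lab = -5  [terminal]
8. n8.lab = 15  [terminal]
9. n9.mk = "zq"  [terminal]
10. n6.env = false  [d₁.lab > 15]
11. n6.acc = 6  [d₁.lab + d₀.lab - 4]
12. n6.wid = 9  [len(f.mk) + 7]
13. n6.depth = 22  [d₀.lab * 3 + 37]
14. n11.acc = -2  [terminal]
15. n12.mk = "xp"  [terminal]
16. n10.key = 7  [c.acc + 9]
17. n10.pre = true  [c.acc > -3]
18. n10.idx = "nxp"  ["n" ++ f.mk]
19. n2.key = 29  [S.key + 22]
20. n2.depth = false  [B.env == true]
21. n1.env = false  [E.depth == true]
22. n1.acc = 19  [E.key - 10]
23. n1.wid = 7  [E.key - 22]
24. n1.depth = 18  [E.key * 2 - 40]
25. n0.key = 24  [(if B.env then B.wid else B.depth) + 6]
26. n0.pre = false  [B.env == true]
27. n0.idx = "wk"  ["wk"]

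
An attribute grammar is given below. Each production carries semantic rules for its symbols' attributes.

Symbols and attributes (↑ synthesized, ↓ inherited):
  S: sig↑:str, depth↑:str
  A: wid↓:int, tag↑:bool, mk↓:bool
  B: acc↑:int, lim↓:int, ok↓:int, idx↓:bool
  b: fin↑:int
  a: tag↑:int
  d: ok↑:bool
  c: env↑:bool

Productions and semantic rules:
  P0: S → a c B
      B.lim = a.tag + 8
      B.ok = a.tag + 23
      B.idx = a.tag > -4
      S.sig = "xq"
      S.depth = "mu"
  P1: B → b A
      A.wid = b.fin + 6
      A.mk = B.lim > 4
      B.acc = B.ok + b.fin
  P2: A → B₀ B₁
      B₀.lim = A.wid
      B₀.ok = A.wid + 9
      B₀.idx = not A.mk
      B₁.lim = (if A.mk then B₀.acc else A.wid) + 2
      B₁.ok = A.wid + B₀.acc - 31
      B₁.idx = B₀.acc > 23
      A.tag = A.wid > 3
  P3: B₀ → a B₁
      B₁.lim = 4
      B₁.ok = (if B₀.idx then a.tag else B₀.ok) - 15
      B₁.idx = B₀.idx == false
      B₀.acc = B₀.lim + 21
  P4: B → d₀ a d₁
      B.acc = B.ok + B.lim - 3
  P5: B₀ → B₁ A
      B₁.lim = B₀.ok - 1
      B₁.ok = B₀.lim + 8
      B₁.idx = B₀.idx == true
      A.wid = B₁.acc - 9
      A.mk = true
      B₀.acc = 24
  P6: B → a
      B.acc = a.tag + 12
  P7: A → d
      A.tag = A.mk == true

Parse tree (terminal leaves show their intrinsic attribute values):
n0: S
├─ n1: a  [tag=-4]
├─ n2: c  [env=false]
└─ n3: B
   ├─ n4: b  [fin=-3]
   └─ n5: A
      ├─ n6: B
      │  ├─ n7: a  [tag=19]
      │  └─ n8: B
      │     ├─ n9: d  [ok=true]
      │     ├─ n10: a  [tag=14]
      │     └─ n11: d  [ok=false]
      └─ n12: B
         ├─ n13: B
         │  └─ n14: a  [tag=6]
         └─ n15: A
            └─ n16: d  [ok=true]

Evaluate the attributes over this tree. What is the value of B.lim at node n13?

1. n1.tag = -4  [terminal]
2. n2.env = false  [terminal]
3. n3.lim = 4  [a.tag + 8]
4. n3.ok = 19  [a.tag + 23]
5. n3.idx = false  [a.tag > -4]
6. n4.fin = -3  [terminal]
7. n5.wid = 3  [b.fin + 6]
8. n5.mk = false  [B.lim > 4]
9. n6.lim = 3  [A.wid]
10. n6.ok = 12  [A.wid + 9]
11. n6.idx = true  [not A.mk]
12. n7.tag = 19  [terminal]
13. n8.lim = 4  [4]
14. n8.ok = 4  [(if B₀.idx then a.tag else B₀.ok) - 15]
15. n8.idx = false  [B₀.idx == false]
16. n9.ok = true  [terminal]
17. n10.tag = 14  [terminal]
18. n11.ok = false  [terminal]
19. n8.acc = 5  [B.ok + B.lim - 3]
20. n6.acc = 24  [B₀.lim + 21]
21. n12.lim = 5  [(if A.mk then B₀.acc else A.wid) + 2]
22. n12.ok = -4  [A.wid + B₀.acc - 31]
23. n12.idx = true  [B₀.acc > 23]
24. n13.lim = -5  [B₀.ok - 1]
25. n13.ok = 13  [B₀.lim + 8]
26. n13.idx = true  [B₀.idx == true]
27. n14.tag = 6  [terminal]
28. n13.acc = 18  [a.tag + 12]
29. n15.wid = 9  [B₁.acc - 9]
30. n15.mk = true  [true]
31. n16.ok = true  [terminal]
32. n15.tag = true  [A.mk == true]
33. n12.acc = 24  [24]
34. n5.tag = false  [A.wid > 3]
35. n3.acc = 16  [B.ok + b.fin]
36. n0.sig = "xq"  ["xq"]
37. n0.depth = "mu"  ["mu"]

-5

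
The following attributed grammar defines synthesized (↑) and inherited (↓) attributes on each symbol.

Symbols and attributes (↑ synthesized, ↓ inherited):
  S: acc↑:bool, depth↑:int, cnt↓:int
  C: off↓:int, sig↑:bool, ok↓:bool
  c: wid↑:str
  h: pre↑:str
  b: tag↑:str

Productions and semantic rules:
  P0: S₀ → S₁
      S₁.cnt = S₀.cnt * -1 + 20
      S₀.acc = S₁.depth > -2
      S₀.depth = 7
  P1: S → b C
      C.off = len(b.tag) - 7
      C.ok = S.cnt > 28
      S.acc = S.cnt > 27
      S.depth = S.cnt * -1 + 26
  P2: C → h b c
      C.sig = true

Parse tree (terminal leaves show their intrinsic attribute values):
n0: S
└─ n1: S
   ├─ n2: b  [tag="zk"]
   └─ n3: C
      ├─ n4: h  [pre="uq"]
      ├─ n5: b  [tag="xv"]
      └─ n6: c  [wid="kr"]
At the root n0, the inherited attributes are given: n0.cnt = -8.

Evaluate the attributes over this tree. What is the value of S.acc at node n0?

false

1. n0.cnt = -8  [given at root]
2. n1.cnt = 28  [S₀.cnt * -1 + 20]
3. n2.tag = "zk"  [terminal]
4. n3.off = -5  [len(b.tag) - 7]
5. n3.ok = false  [S.cnt > 28]
6. n4.pre = "uq"  [terminal]
7. n5.tag = "xv"  [terminal]
8. n6.wid = "kr"  [terminal]
9. n3.sig = true  [true]
10. n1.acc = true  [S.cnt > 27]
11. n1.depth = -2  [S.cnt * -1 + 26]
12. n0.acc = false  [S₁.depth > -2]
13. n0.depth = 7  [7]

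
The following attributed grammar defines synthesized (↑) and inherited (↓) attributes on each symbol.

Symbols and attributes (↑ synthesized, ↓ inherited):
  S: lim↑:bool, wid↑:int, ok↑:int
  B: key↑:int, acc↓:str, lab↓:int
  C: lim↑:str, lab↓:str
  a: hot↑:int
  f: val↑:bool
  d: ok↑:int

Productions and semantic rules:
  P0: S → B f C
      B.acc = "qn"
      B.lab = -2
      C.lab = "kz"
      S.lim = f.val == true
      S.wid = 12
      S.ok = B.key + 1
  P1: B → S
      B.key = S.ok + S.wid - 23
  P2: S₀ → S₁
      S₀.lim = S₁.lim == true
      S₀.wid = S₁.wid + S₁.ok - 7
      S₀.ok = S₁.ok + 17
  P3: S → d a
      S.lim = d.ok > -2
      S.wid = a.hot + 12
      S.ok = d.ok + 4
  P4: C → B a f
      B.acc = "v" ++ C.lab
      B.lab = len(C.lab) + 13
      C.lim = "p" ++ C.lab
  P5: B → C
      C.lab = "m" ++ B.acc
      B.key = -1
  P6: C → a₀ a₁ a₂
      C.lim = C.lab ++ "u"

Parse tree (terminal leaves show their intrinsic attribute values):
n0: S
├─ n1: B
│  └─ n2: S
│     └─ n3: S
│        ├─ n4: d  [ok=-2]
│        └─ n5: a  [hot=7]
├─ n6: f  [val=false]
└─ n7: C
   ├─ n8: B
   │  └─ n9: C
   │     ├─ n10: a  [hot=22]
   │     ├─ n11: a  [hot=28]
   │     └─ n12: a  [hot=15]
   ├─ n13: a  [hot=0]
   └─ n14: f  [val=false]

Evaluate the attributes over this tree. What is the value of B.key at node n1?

1. n1.acc = "qn"  ["qn"]
2. n1.lab = -2  [-2]
3. n4.ok = -2  [terminal]
4. n5.hot = 7  [terminal]
5. n3.lim = false  [d.ok > -2]
6. n3.wid = 19  [a.hot + 12]
7. n3.ok = 2  [d.ok + 4]
8. n2.lim = false  [S₁.lim == true]
9. n2.wid = 14  [S₁.wid + S₁.ok - 7]
10. n2.ok = 19  [S₁.ok + 17]
11. n1.key = 10  [S.ok + S.wid - 23]
12. n6.val = false  [terminal]
13. n7.lab = "kz"  ["kz"]
14. n8.acc = "vkz"  ["v" ++ C.lab]
15. n8.lab = 15  [len(C.lab) + 13]
16. n9.lab = "mvkz"  ["m" ++ B.acc]
17. n10.hot = 22  [terminal]
18. n11.hot = 28  [terminal]
19. n12.hot = 15  [terminal]
20. n9.lim = "mvkzu"  [C.lab ++ "u"]
21. n8.key = -1  [-1]
22. n13.hot = 0  [terminal]
23. n14.val = false  [terminal]
24. n7.lim = "pkz"  ["p" ++ C.lab]
25. n0.lim = false  [f.val == true]
26. n0.wid = 12  [12]
27. n0.ok = 11  [B.key + 1]

10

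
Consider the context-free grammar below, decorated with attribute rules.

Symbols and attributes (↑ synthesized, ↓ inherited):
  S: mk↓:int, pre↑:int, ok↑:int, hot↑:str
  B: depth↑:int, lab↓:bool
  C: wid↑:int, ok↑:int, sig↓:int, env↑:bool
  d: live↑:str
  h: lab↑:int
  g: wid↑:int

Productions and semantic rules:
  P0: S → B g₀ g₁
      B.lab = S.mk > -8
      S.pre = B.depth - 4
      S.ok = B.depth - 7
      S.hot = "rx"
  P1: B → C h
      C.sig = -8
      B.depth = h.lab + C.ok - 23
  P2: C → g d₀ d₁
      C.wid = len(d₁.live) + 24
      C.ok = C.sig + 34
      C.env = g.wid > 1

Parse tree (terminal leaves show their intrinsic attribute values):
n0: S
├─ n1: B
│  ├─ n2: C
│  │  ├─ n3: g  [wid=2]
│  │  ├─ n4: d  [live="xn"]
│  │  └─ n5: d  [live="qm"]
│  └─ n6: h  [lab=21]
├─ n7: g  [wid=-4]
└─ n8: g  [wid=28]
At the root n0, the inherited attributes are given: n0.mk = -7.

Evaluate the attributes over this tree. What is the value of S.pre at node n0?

20

1. n0.mk = -7  [given at root]
2. n1.lab = true  [S.mk > -8]
3. n2.sig = -8  [-8]
4. n3.wid = 2  [terminal]
5. n4.live = "xn"  [terminal]
6. n5.live = "qm"  [terminal]
7. n2.wid = 26  [len(d₁.live) + 24]
8. n2.ok = 26  [C.sig + 34]
9. n2.env = true  [g.wid > 1]
10. n6.lab = 21  [terminal]
11. n1.depth = 24  [h.lab + C.ok - 23]
12. n7.wid = -4  [terminal]
13. n8.wid = 28  [terminal]
14. n0.pre = 20  [B.depth - 4]
15. n0.ok = 17  [B.depth - 7]
16. n0.hot = "rx"  ["rx"]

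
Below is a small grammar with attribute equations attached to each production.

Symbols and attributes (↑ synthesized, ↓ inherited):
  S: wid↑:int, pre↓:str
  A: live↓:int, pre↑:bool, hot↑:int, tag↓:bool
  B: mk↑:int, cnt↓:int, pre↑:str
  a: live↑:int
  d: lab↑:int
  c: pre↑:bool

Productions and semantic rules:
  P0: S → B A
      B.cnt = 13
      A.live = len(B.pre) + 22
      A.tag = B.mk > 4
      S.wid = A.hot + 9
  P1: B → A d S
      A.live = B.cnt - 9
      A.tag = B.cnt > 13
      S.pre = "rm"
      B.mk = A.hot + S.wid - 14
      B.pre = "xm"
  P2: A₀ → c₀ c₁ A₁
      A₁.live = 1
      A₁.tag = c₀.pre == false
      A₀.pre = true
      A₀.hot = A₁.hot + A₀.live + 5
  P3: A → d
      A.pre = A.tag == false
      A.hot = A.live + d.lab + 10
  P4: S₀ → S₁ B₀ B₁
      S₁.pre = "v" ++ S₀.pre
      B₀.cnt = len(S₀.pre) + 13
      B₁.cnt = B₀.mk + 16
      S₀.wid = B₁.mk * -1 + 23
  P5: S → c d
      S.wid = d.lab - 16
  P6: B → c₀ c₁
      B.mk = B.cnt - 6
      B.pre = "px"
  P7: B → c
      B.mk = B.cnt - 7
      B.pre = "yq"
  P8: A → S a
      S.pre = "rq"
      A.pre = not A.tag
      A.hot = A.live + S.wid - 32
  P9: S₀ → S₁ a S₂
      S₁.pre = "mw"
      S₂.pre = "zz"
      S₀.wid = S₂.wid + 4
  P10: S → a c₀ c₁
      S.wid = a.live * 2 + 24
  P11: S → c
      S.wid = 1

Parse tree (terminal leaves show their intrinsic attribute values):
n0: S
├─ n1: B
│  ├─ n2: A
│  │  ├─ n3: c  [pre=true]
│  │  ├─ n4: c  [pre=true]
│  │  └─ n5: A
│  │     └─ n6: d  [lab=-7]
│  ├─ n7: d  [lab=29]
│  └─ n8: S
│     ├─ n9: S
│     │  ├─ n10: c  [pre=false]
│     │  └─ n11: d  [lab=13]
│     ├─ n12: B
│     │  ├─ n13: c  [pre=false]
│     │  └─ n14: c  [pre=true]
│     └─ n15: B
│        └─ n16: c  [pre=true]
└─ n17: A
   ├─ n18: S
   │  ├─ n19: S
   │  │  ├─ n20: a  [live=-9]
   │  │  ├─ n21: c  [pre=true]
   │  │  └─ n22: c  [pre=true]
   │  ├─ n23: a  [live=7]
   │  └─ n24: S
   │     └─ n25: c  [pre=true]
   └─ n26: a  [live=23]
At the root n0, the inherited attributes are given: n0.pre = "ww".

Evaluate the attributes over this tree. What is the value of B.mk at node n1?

1. n0.pre = "ww"  [given at root]
2. n1.cnt = 13  [13]
3. n2.live = 4  [B.cnt - 9]
4. n2.tag = false  [B.cnt > 13]
5. n3.pre = true  [terminal]
6. n4.pre = true  [terminal]
7. n5.live = 1  [1]
8. n5.tag = false  [c₀.pre == false]
9. n6.lab = -7  [terminal]
10. n5.pre = true  [A.tag == false]
11. n5.hot = 4  [A.live + d.lab + 10]
12. n2.pre = true  [true]
13. n2.hot = 13  [A₁.hot + A₀.live + 5]
14. n7.lab = 29  [terminal]
15. n8.pre = "rm"  ["rm"]
16. n9.pre = "vrm"  ["v" ++ S₀.pre]
17. n10.pre = false  [terminal]
18. n11.lab = 13  [terminal]
19. n9.wid = -3  [d.lab - 16]
20. n12.cnt = 15  [len(S₀.pre) + 13]
21. n13.pre = false  [terminal]
22. n14.pre = true  [terminal]
23. n12.mk = 9  [B.cnt - 6]
24. n12.pre = "px"  ["px"]
25. n15.cnt = 25  [B₀.mk + 16]
26. n16.pre = true  [terminal]
27. n15.mk = 18  [B.cnt - 7]
28. n15.pre = "yq"  ["yq"]
29. n8.wid = 5  [B₁.mk * -1 + 23]
30. n1.mk = 4  [A.hot + S.wid - 14]
31. n1.pre = "xm"  ["xm"]
32. n17.live = 24  [len(B.pre) + 22]
33. n17.tag = false  [B.mk > 4]
34. n18.pre = "rq"  ["rq"]
35. n19.pre = "mw"  ["mw"]
36. n20.live = -9  [terminal]
37. n21.pre = true  [terminal]
38. n22.pre = true  [terminal]
39. n19.wid = 6  [a.live * 2 + 24]
40. n23.live = 7  [terminal]
41. n24.pre = "zz"  ["zz"]
42. n25.pre = true  [terminal]
43. n24.wid = 1  [1]
44. n18.wid = 5  [S₂.wid + 4]
45. n26.live = 23  [terminal]
46. n17.pre = true  [not A.tag]
47. n17.hot = -3  [A.live + S.wid - 32]
48. n0.wid = 6  [A.hot + 9]

4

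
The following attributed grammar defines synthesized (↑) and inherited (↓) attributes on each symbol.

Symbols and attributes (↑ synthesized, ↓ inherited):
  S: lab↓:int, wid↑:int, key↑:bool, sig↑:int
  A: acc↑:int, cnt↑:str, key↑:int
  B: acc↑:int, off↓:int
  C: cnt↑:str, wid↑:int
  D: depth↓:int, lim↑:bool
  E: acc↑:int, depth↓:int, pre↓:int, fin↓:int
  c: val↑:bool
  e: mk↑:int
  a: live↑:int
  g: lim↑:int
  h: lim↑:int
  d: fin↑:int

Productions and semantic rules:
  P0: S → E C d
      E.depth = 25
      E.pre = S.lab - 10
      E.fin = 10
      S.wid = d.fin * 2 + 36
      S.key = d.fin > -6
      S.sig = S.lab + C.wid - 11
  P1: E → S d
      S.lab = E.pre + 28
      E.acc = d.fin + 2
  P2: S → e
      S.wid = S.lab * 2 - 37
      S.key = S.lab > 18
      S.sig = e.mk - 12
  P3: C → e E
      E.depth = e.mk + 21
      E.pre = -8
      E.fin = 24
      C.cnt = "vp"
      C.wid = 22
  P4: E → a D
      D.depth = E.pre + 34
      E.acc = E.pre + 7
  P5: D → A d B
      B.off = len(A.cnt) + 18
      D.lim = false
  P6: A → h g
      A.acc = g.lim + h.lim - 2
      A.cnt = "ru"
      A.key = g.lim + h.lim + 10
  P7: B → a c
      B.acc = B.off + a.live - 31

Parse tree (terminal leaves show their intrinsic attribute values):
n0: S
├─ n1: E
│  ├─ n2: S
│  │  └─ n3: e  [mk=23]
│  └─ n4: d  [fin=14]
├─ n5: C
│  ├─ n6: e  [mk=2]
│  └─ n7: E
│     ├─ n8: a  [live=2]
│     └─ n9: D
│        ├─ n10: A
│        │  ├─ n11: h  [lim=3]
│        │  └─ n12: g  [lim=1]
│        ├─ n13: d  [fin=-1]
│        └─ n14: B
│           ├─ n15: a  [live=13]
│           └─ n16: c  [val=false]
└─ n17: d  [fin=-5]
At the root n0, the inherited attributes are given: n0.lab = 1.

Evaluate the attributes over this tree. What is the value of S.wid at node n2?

1. n0.lab = 1  [given at root]
2. n1.depth = 25  [25]
3. n1.pre = -9  [S.lab - 10]
4. n1.fin = 10  [10]
5. n2.lab = 19  [E.pre + 28]
6. n3.mk = 23  [terminal]
7. n2.wid = 1  [S.lab * 2 - 37]
8. n2.key = true  [S.lab > 18]
9. n2.sig = 11  [e.mk - 12]
10. n4.fin = 14  [terminal]
11. n1.acc = 16  [d.fin + 2]
12. n6.mk = 2  [terminal]
13. n7.depth = 23  [e.mk + 21]
14. n7.pre = -8  [-8]
15. n7.fin = 24  [24]
16. n8.live = 2  [terminal]
17. n9.depth = 26  [E.pre + 34]
18. n11.lim = 3  [terminal]
19. n12.lim = 1  [terminal]
20. n10.acc = 2  [g.lim + h.lim - 2]
21. n10.cnt = "ru"  ["ru"]
22. n10.key = 14  [g.lim + h.lim + 10]
23. n13.fin = -1  [terminal]
24. n14.off = 20  [len(A.cnt) + 18]
25. n15.live = 13  [terminal]
26. n16.val = false  [terminal]
27. n14.acc = 2  [B.off + a.live - 31]
28. n9.lim = false  [false]
29. n7.acc = -1  [E.pre + 7]
30. n5.cnt = "vp"  ["vp"]
31. n5.wid = 22  [22]
32. n17.fin = -5  [terminal]
33. n0.wid = 26  [d.fin * 2 + 36]
34. n0.key = true  [d.fin > -6]
35. n0.sig = 12  [S.lab + C.wid - 11]

1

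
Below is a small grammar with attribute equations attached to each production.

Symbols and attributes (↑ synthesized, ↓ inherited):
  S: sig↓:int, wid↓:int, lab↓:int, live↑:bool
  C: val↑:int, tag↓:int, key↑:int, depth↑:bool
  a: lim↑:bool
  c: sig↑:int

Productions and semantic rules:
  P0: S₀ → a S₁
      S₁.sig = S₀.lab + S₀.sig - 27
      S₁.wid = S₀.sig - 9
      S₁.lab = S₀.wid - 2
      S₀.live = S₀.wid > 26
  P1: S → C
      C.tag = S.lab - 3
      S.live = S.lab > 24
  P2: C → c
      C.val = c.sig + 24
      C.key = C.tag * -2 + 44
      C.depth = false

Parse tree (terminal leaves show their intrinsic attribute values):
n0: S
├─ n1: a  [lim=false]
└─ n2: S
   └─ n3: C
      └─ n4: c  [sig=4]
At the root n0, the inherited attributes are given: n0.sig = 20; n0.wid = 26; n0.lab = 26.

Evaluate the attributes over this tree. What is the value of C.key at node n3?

2

1. n0.sig = 20  [given at root]
2. n0.wid = 26  [given at root]
3. n0.lab = 26  [given at root]
4. n1.lim = false  [terminal]
5. n2.sig = 19  [S₀.lab + S₀.sig - 27]
6. n2.wid = 11  [S₀.sig - 9]
7. n2.lab = 24  [S₀.wid - 2]
8. n3.tag = 21  [S.lab - 3]
9. n4.sig = 4  [terminal]
10. n3.val = 28  [c.sig + 24]
11. n3.key = 2  [C.tag * -2 + 44]
12. n3.depth = false  [false]
13. n2.live = false  [S.lab > 24]
14. n0.live = false  [S₀.wid > 26]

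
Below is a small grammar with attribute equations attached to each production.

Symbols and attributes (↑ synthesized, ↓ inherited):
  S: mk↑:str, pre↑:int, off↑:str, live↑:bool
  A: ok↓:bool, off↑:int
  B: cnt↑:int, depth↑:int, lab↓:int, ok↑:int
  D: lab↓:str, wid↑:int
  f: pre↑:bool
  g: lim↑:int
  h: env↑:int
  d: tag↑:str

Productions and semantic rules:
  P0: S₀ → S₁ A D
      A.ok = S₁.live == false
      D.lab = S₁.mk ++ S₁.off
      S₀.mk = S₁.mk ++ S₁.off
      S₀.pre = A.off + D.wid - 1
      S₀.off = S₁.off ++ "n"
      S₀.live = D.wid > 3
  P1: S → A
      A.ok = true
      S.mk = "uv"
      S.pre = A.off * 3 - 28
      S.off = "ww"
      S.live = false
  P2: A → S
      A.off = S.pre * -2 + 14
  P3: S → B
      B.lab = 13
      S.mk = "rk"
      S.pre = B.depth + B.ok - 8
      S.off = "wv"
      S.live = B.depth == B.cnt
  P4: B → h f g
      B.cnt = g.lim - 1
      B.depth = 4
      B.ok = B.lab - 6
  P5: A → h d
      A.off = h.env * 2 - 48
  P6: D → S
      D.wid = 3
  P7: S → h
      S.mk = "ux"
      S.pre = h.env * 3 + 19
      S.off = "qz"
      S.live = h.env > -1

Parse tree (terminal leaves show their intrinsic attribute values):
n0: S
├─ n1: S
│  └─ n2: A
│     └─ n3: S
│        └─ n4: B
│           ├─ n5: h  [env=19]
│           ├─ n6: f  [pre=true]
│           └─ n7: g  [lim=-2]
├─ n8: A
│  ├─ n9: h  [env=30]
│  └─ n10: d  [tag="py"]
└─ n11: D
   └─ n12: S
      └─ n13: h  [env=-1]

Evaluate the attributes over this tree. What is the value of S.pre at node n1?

-4

1. n2.ok = true  [true]
2. n4.lab = 13  [13]
3. n5.env = 19  [terminal]
4. n6.pre = true  [terminal]
5. n7.lim = -2  [terminal]
6. n4.cnt = -3  [g.lim - 1]
7. n4.depth = 4  [4]
8. n4.ok = 7  [B.lab - 6]
9. n3.mk = "rk"  ["rk"]
10. n3.pre = 3  [B.depth + B.ok - 8]
11. n3.off = "wv"  ["wv"]
12. n3.live = false  [B.depth == B.cnt]
13. n2.off = 8  [S.pre * -2 + 14]
14. n1.mk = "uv"  ["uv"]
15. n1.pre = -4  [A.off * 3 - 28]
16. n1.off = "ww"  ["ww"]
17. n1.live = false  [false]
18. n8.ok = true  [S₁.live == false]
19. n9.env = 30  [terminal]
20. n10.tag = "py"  [terminal]
21. n8.off = 12  [h.env * 2 - 48]
22. n11.lab = "uvww"  [S₁.mk ++ S₁.off]
23. n13.env = -1  [terminal]
24. n12.mk = "ux"  ["ux"]
25. n12.pre = 16  [h.env * 3 + 19]
26. n12.off = "qz"  ["qz"]
27. n12.live = false  [h.env > -1]
28. n11.wid = 3  [3]
29. n0.mk = "uvww"  [S₁.mk ++ S₁.off]
30. n0.pre = 14  [A.off + D.wid - 1]
31. n0.off = "wwn"  [S₁.off ++ "n"]
32. n0.live = false  [D.wid > 3]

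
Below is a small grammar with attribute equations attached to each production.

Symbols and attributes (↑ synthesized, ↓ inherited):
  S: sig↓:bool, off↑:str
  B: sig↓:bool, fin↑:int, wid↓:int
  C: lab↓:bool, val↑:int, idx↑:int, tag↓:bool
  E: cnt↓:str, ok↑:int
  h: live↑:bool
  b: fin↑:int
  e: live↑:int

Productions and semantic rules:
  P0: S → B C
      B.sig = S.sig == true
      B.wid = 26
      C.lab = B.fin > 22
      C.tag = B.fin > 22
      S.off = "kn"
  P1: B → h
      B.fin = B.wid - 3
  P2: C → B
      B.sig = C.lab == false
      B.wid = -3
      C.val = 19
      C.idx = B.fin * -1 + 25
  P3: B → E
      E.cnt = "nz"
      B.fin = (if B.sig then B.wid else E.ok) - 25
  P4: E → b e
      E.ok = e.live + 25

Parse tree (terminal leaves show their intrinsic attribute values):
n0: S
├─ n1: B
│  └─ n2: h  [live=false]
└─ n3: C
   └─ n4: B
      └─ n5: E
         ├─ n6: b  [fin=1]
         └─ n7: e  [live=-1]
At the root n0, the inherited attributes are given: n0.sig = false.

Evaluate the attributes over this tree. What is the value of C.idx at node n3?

26

1. n0.sig = false  [given at root]
2. n1.sig = false  [S.sig == true]
3. n1.wid = 26  [26]
4. n2.live = false  [terminal]
5. n1.fin = 23  [B.wid - 3]
6. n3.lab = true  [B.fin > 22]
7. n3.tag = true  [B.fin > 22]
8. n4.sig = false  [C.lab == false]
9. n4.wid = -3  [-3]
10. n5.cnt = "nz"  ["nz"]
11. n6.fin = 1  [terminal]
12. n7.live = -1  [terminal]
13. n5.ok = 24  [e.live + 25]
14. n4.fin = -1  [(if B.sig then B.wid else E.ok) - 25]
15. n3.val = 19  [19]
16. n3.idx = 26  [B.fin * -1 + 25]
17. n0.off = "kn"  ["kn"]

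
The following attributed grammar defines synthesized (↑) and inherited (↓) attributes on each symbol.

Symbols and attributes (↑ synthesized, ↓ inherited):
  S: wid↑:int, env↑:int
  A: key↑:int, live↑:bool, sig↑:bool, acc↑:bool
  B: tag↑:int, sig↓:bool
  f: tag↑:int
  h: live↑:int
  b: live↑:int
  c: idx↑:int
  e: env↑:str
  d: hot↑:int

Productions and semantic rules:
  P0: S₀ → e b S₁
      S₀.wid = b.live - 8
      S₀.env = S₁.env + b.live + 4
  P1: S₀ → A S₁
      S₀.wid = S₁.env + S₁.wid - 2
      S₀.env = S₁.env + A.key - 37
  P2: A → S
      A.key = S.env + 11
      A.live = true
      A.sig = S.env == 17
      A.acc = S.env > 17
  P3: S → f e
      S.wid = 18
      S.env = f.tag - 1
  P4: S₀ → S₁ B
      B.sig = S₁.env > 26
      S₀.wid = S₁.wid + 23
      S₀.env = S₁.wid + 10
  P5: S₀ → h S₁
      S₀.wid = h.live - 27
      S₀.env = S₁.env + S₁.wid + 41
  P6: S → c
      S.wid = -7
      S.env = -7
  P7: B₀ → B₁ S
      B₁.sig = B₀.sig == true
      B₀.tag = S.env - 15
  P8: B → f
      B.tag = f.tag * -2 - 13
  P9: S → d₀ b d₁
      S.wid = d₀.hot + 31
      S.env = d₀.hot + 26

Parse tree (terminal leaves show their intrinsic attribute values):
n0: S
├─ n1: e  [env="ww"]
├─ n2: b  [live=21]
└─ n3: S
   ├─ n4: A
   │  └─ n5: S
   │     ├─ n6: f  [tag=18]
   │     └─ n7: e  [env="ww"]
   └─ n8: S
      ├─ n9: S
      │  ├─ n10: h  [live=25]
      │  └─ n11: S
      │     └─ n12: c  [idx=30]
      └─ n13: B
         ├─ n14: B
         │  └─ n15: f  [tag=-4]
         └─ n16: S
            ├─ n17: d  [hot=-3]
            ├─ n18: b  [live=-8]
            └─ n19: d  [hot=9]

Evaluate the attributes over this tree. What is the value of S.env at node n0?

1. n1.env = "ww"  [terminal]
2. n2.live = 21  [terminal]
3. n6.tag = 18  [terminal]
4. n7.env = "ww"  [terminal]
5. n5.wid = 18  [18]
6. n5.env = 17  [f.tag - 1]
7. n4.key = 28  [S.env + 11]
8. n4.live = true  [true]
9. n4.sig = true  [S.env == 17]
10. n4.acc = false  [S.env > 17]
11. n10.live = 25  [terminal]
12. n12.idx = 30  [terminal]
13. n11.wid = -7  [-7]
14. n11.env = -7  [-7]
15. n9.wid = -2  [h.live - 27]
16. n9.env = 27  [S₁.env + S₁.wid + 41]
17. n13.sig = true  [S₁.env > 26]
18. n14.sig = true  [B₀.sig == true]
19. n15.tag = -4  [terminal]
20. n14.tag = -5  [f.tag * -2 - 13]
21. n17.hot = -3  [terminal]
22. n18.live = -8  [terminal]
23. n19.hot = 9  [terminal]
24. n16.wid = 28  [d₀.hot + 31]
25. n16.env = 23  [d₀.hot + 26]
26. n13.tag = 8  [S.env - 15]
27. n8.wid = 21  [S₁.wid + 23]
28. n8.env = 8  [S₁.wid + 10]
29. n3.wid = 27  [S₁.env + S₁.wid - 2]
30. n3.env = -1  [S₁.env + A.key - 37]
31. n0.wid = 13  [b.live - 8]
32. n0.env = 24  [S₁.env + b.live + 4]

24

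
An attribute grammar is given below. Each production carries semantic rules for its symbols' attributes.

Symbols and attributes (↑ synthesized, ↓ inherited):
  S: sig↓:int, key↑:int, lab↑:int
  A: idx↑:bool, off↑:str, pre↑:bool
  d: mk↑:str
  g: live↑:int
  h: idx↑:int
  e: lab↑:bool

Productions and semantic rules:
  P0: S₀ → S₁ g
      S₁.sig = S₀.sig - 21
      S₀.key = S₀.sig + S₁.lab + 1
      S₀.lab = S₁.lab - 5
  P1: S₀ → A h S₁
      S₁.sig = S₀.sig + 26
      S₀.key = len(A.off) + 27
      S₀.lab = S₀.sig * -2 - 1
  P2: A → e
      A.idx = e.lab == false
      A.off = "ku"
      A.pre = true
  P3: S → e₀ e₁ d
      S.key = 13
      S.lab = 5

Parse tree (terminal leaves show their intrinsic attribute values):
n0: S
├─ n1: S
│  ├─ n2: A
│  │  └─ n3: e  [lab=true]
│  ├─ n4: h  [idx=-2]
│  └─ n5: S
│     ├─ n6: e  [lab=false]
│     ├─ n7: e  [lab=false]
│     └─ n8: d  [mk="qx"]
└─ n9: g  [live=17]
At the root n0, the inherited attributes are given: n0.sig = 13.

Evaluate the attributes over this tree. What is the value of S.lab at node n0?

10

1. n0.sig = 13  [given at root]
2. n1.sig = -8  [S₀.sig - 21]
3. n3.lab = true  [terminal]
4. n2.idx = false  [e.lab == false]
5. n2.off = "ku"  ["ku"]
6. n2.pre = true  [true]
7. n4.idx = -2  [terminal]
8. n5.sig = 18  [S₀.sig + 26]
9. n6.lab = false  [terminal]
10. n7.lab = false  [terminal]
11. n8.mk = "qx"  [terminal]
12. n5.key = 13  [13]
13. n5.lab = 5  [5]
14. n1.key = 29  [len(A.off) + 27]
15. n1.lab = 15  [S₀.sig * -2 - 1]
16. n9.live = 17  [terminal]
17. n0.key = 29  [S₀.sig + S₁.lab + 1]
18. n0.lab = 10  [S₁.lab - 5]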